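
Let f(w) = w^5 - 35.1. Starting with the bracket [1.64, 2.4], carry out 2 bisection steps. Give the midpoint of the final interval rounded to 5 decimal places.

f(1.640000) = -23.236325, f(2.400000) = 44.526240 (opposite signs)
step 1: m = 2.020000, f(m) = -1.467678 < 0 → root in [2.020000, 2.400000]
step 2: m = 2.210000, f(m) = 17.618297 > 0 → root in [2.020000, 2.210000]
Midpoint of [2.020000, 2.210000] = 2.115000

2.11500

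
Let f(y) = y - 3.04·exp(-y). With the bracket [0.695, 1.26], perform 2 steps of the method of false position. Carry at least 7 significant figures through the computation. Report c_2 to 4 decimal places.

1.0585

f(0.695000) = -0.822186, f(1.260000) = 0.397692
step 1: c = 1.075805, f(c) = 0.039094 > 0 → new bracket [0.695000, 1.075805]
step 2: c = 1.058520, f(c) = 0.003734 > 0 → new bracket [0.695000, 1.058520]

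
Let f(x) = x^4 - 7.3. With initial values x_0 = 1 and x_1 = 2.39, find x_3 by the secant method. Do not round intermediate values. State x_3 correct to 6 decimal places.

Secant update: x_(k+1) = x_k − f(x_k)·(x_k − x_(k-1))/(f(x_k) − f(x_(k-1))).
f(x_0) = -6.300000, f(x_1) = 25.328086
x_2 = 2.390000 - (25.328086)·(2.390000 - 1.000000)/(25.328086 - (-6.300000)) = 1.276874; f(x_2) = -4.641771
x_3 = 1.276874 - (-4.641771)·(1.276874 - 2.390000)/(-4.641771 - (25.328086)) = 1.449277; f(x_3) = -2.888309

1.449277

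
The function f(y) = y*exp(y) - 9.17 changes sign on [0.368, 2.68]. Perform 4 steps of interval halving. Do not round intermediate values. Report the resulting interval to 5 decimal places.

f(0.368000) = -8.638298, f(2.680000) = 29.918050 (opposite signs)
step 1: m = 1.524000, f(m) = -2.174001 < 0 → root in [1.524000, 2.680000]
step 2: m = 2.102000, f(m) = 8.029654 > 0 → root in [1.524000, 2.102000]
step 3: m = 1.813000, f(m) = 1.941526 > 0 → root in [1.524000, 1.813000]
step 4: m = 1.668500, f(m) = -0.319933 < 0 → root in [1.668500, 1.813000]

[1.66850, 1.81300]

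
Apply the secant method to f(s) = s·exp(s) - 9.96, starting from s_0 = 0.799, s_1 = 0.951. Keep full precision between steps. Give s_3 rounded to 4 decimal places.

Secant update: s_(k+1) = s_k − f(s_k)·(s_k − s_(k-1))/(f(s_k) − f(s_(k-1))).
f(s_0) = -8.183570, f(s_1) = -7.498530
s_2 = 0.951000 - (-7.498530)·(0.951000 - 0.799000)/(-7.498530 - (-8.183570)) = 2.614810; f(s_2) = 25.770366
s_3 = 2.614810 - (25.770366)·(2.614810 - 0.951000)/(25.770366 - (-7.498530)) = 1.326009; f(s_3) = -4.966275

1.3260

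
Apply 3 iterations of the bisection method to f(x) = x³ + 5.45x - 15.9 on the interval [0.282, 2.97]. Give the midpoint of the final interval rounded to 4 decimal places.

1.7940

f(0.282000) = -14.340674, f(2.970000) = 26.484573 (opposite signs)
step 1: m = 1.626000, f(m) = -2.739358 < 0 → root in [1.626000, 2.970000]
step 2: m = 2.298000, f(m) = 8.759388 > 0 → root in [1.626000, 2.298000]
step 3: m = 1.962000, f(m) = 2.345509 > 0 → root in [1.626000, 1.962000]
Midpoint of [1.626000, 1.962000] = 1.794000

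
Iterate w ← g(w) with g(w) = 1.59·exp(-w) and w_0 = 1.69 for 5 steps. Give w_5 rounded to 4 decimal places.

0.5978

w_1 = g(1.690000) = 0.293386
w_2 = g(0.293386) = 1.185717
w_3 = g(1.185717) = 0.485788
w_4 = g(0.485788) = 0.978188
w_5 = g(0.978188) = 0.597827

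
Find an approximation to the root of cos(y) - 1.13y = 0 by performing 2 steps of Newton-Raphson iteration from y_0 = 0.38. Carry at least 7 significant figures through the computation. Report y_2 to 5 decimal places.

0.68537

f'(y) = -sin(y) - 1.13
y_0 = 0.380000: f = 0.499265, f' = -1.500920 → y_1 = 0.380000 - (0.499265)/(-1.500920) = 0.712639
y_1 = 0.712639: f = -0.048643, f' = -1.783833 → y_2 = 0.712639 - (-0.048643)/(-1.783833) = 0.685370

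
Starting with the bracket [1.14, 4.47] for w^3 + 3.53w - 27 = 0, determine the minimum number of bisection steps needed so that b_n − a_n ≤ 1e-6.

Initial width b − a = 4.47 − 1.14 = 3.330000.
After n steps the width is (b−a)/2^n; need (b−a)/2^n ≤ 1e-6.
So n ≥ log₂(3.330000/1e-6) = log₂(3330000.0000) ≈ 21.6671.
Hence n = 22.

22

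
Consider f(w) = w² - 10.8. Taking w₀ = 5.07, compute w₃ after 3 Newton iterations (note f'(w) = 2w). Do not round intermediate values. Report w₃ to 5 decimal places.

3.28636

w_0 = 5.070000: f = 14.904900, f' = 10.140000 → w_1 = 5.070000 - (14.904900)/(10.140000) = 3.600089
w_1 = 3.600089: f = 2.160639, f' = 7.200178 → w_2 = 3.600089 - (2.160639)/(7.200178) = 3.300007
w_2 = 3.300007: f = 0.090049, f' = 6.600015 → w_3 = 3.300007 - (0.090049)/(6.600015) = 3.286364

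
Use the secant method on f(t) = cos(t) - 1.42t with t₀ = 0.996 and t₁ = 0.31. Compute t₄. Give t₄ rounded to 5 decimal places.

0.58652

f(t_0) = -0.870656, f(t_1) = 0.512134
t_2 = 0.310000 - (0.512134)·(0.310000 - 0.996000)/(0.512134 - (-0.870656)) = 0.564069; f(t_2) = 0.044109
t_3 = 0.564069 - (0.044109)·(0.564069 - 0.310000)/(0.044109 - (0.512134)) = 0.588014; f(t_3) = -0.002935
t_4 = 0.588014 - (-0.002935)·(0.588014 - 0.564069)/(-0.002935 - (0.044109)) = 0.586520; f(t_4) = 0.000014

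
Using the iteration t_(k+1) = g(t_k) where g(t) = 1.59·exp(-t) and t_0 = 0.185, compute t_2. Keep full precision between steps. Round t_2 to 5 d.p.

t_1 = g(0.185000) = 1.321456
t_2 = g(1.321456) = 0.424127

0.42413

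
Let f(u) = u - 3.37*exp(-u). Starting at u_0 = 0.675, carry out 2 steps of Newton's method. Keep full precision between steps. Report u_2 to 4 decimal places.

f'(u) = 1 + 3.37*exp(-u)
u_0 = 0.675000: f = -1.040857, f' = 2.715857 → u_1 = 0.675000 - (-1.040857)/(2.715857) = 1.058252
u_1 = 1.058252: f = -0.111347, f' = 2.169599 → u_2 = 1.058252 - (-0.111347)/(2.169599) = 1.109573

1.1096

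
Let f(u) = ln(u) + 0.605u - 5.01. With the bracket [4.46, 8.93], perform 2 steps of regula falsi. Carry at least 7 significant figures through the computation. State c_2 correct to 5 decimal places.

f(4.460000) = -0.816551, f(8.930000) = 2.582066
step 1: c = 5.533961, f(c) = 0.048951 > 0 → new bracket [4.460000, 5.533961]
step 2: c = 5.473221, f(c) = 0.001166 > 0 → new bracket [4.460000, 5.473221]

5.47322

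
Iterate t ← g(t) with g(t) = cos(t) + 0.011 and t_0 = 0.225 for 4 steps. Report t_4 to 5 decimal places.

0.66605

t_1 = g(0.225000) = 0.985794
t_2 = g(0.985794) = 0.563201
t_3 = g(0.563201) = 0.856550
t_4 = g(0.856550) = 0.666048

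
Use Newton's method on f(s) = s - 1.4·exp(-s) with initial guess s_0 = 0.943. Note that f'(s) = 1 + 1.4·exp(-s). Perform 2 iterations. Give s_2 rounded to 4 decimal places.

s_0 = 0.943000: f = 0.397759, f' = 1.545241 → s_1 = 0.943000 - (0.397759)/(1.545241) = 0.685591
s_1 = 0.685591: f = -0.019719, f' = 1.705310 → s_2 = 0.685591 - (-0.019719)/(1.705310) = 0.697154

0.6972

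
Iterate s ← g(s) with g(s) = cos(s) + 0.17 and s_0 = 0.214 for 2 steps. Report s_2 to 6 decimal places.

s_1 = g(0.214000) = 1.147189
s_2 = g(1.147189) = 0.581051

0.581051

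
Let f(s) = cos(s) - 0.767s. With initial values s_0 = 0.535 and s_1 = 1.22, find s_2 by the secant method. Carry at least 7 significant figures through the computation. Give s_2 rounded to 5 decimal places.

f(s_0) = 0.449924, f(s_1) = -0.592094
s_2 = 1.220000 - (-0.592094)·(1.220000 - 0.535000)/(-0.592094 - (0.449924)) = 0.830770; f(s_2) = 0.037107

0.83077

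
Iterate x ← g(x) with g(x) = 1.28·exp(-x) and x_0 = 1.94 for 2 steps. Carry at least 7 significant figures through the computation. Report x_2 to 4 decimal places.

x_1 = g(1.940000) = 0.183941
x_2 = g(0.183941) = 1.064941

1.0649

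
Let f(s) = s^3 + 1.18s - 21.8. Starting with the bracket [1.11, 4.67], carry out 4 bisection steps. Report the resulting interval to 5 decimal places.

f(1.110000) = -19.122569, f(4.670000) = 85.558163 (opposite signs)
step 1: m = 2.890000, f(m) = 5.747769 > 0 → root in [1.110000, 2.890000]
step 2: m = 2.000000, f(m) = -11.440000 < 0 → root in [2.000000, 2.890000]
step 3: m = 2.445000, f(m) = -4.298629 < 0 → root in [2.445000, 2.890000]
step 4: m = 2.667500, f(m) = 0.328396 > 0 → root in [2.445000, 2.667500]

[2.44500, 2.66750]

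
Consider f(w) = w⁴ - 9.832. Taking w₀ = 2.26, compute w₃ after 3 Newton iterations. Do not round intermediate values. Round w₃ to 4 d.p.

f'(w) = 4w³
w_0 = 2.260000: f = 16.255578, f' = 46.172704 → w_1 = 2.260000 - (16.255578)/(46.172704) = 1.907940
w_1 = 1.907940: f = 3.419302, f' = 27.781385 → w_2 = 1.907940 - (3.419302)/(27.781385) = 1.784861
w_2 = 1.784861: f = 0.316863, f' = 22.744324 → w_3 = 1.784861 - (0.316863)/(22.744324) = 1.770929

1.7709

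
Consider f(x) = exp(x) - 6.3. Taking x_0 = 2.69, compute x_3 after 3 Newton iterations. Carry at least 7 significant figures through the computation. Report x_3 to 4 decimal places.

1.8412

f'(x) = exp(x)
x_0 = 2.690000: f = 8.431676, f' = 14.731676 → x_1 = 2.690000 - (8.431676)/(14.731676) = 2.117650
x_1 = 2.117650: f = 2.011582, f' = 8.311582 → x_2 = 2.117650 - (2.011582)/(8.311582) = 1.875628
x_2 = 1.875628: f = 0.224918, f' = 6.524918 → x_3 = 1.875628 - (0.224918)/(6.524918) = 1.841158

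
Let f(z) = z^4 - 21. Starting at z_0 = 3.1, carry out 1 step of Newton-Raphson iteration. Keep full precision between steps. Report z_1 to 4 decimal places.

2.5012

Newton update: z ← z − f(z)/f'(z).
f'(z) = 4z^3
z_0 = 3.100000: f = 71.352100, f' = 119.164000 → z_1 = 3.100000 - (71.352100)/(119.164000) = 2.501228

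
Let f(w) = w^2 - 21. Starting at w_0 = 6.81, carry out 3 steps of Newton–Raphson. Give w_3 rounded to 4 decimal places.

4.5826

Newton update: w ← w − f(w)/f'(w).
f'(w) = 2w
w_0 = 6.810000: f = 25.376100, f' = 13.620000 → w_1 = 6.810000 - (25.376100)/(13.620000) = 4.946850
w_1 = 4.946850: f = 3.471327, f' = 9.893700 → w_2 = 4.946850 - (3.471327)/(9.893700) = 4.595988
w_2 = 4.595988: f = 0.123104, f' = 9.191976 → w_3 = 4.595988 - (0.123104)/(9.191976) = 4.582595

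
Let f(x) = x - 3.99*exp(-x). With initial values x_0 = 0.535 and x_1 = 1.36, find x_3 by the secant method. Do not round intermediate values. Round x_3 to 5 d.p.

f(x_0) = -1.801820, f(x_1) = 0.335923
x_2 = 1.360000 - (0.335923)·(1.360000 - 0.535000)/(0.335923 - (-1.801820)) = 1.230360; f(x_2) = 0.064533
x_3 = 1.230360 - (0.064533)·(1.230360 - 1.360000)/(0.064533 - (0.335923)) = 1.199534; f(x_3) = -0.002792

1.19953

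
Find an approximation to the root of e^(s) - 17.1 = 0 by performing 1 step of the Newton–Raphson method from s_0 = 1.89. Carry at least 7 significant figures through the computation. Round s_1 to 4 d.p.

3.4733

f'(s) = e^(s)
s_0 = 1.890000: f = -10.480631, f' = 6.619369 → s_1 = 1.890000 - (-10.480631)/(6.619369) = 3.473328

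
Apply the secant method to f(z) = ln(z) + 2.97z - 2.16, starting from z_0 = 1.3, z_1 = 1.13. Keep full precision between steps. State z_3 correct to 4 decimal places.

0.8027

f(z_0) = 1.963364, f(z_1) = 1.318318
z_2 = 1.130000 - (1.318318)·(1.130000 - 1.300000)/(1.318318 - (1.963364)) = 0.782562; f(z_2) = -0.080975
z_3 = 0.782562 - (-0.080975)·(0.782562 - 1.130000)/(-0.080975 - (1.318318)) = 0.802667; f(z_3) = 0.004107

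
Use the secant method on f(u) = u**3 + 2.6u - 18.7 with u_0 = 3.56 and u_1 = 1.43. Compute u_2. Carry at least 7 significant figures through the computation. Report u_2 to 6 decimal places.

f(u_0) = 35.674016, f(u_1) = -12.057793
u_2 = 1.430000 - (-12.057793)·(1.430000 - 3.560000)/(-12.057793 - (35.674016)) = 1.968071; f(u_2) = -5.960080

1.968071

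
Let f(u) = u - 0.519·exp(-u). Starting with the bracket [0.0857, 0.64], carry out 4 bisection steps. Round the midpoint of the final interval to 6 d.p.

0.345528

f(0.085700) = -0.390674, f(0.640000) = 0.366335 (opposite signs)
step 1: m = 0.362850, f(m) = 0.001786 > 0 → root in [0.085700, 0.362850]
step 2: m = 0.224275, f(m) = -0.190455 < 0 → root in [0.224275, 0.362850]
step 3: m = 0.293563, f(m) = -0.093405 < 0 → root in [0.293563, 0.362850]
step 4: m = 0.328206, f(m) = -0.045585 < 0 → root in [0.328206, 0.362850]
Midpoint of [0.328206, 0.362850] = 0.345528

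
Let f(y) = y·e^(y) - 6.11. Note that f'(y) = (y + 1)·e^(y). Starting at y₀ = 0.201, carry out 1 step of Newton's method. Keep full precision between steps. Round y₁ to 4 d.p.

4.1947

y_0 = 0.201000: f = -5.864252, f' = 1.468372 → y_1 = 0.201000 - (-5.864252)/(1.468372) = 4.194709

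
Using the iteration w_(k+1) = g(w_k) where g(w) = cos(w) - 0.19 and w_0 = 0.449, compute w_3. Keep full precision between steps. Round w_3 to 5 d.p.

0.65309

w_1 = g(0.449000) = 0.710882
w_2 = g(0.710882) = 0.567787
w_3 = g(0.567787) = 0.653093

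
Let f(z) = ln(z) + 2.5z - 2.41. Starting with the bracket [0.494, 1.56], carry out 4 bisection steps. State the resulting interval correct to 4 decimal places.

[0.9604, 1.0270]

f(0.494000) = -1.880220, f(1.560000) = 1.934686 (opposite signs)
step 1: m = 1.027000, f(m) = 0.184142 > 0 → root in [0.494000, 1.027000]
step 2: m = 0.760500, f(m) = -0.782529 < 0 → root in [0.760500, 1.027000]
step 3: m = 0.893750, f(m) = -0.287954 < 0 → root in [0.893750, 1.027000]
step 4: m = 0.960375, f(m) = -0.049494 < 0 → root in [0.960375, 1.027000]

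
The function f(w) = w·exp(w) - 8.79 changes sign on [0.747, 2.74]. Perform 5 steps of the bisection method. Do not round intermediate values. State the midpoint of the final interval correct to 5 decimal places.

1.65008

f(0.747000) = -7.213338, f(2.740000) = 33.644339 (opposite signs)
step 1: m = 1.743500, f(m) = 1.178146 > 0 → root in [0.747000, 1.743500]
step 2: m = 1.245250, f(m) = -4.464247 < 0 → root in [1.245250, 1.743500]
step 3: m = 1.494375, f(m) = -2.130243 < 0 → root in [1.494375, 1.743500]
step 4: m = 1.618937, f(m) = -0.618050 < 0 → root in [1.618937, 1.743500]
step 5: m = 1.681219, f(m) = 0.241674 > 0 → root in [1.618937, 1.681219]
Midpoint of [1.618937, 1.681219] = 1.650078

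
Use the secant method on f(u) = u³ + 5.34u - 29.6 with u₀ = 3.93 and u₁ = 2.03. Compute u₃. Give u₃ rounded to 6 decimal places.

f(u_0) = 52.084657, f(u_1) = -10.394373
u_2 = 2.030000 - (-10.394373)·(2.030000 - 3.930000)/(-10.394373 - (52.084657)) = 2.346095; f(u_2) = -4.158566
u_3 = 2.346095 - (-4.158566)·(2.346095 - 2.030000)/(-4.158566 - (-10.394373)) = 2.556894; f(u_3) = 0.770038

2.556894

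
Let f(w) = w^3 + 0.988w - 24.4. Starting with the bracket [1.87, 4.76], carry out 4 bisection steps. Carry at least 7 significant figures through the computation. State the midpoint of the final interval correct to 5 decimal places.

2.86344

f(1.870000) = -16.013237, f(4.760000) = 88.153056 (opposite signs)
step 1: m = 3.315000, f(m) = 15.304501 > 0 → root in [1.870000, 3.315000]
step 2: m = 2.592500, f(m) = -4.414272 < 0 → root in [2.592500, 3.315000]
step 3: m = 2.953750, f(m) = 4.288708 > 0 → root in [2.592500, 2.953750]
step 4: m = 2.773125, f(m) = -0.334205 < 0 → root in [2.773125, 2.953750]
Midpoint of [2.773125, 2.953750] = 2.863438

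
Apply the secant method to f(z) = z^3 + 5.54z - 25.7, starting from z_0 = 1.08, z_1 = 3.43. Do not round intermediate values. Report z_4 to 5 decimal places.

2.35589

f(z_0) = -18.457088, f(z_1) = 33.655807
z_2 = 3.430000 - (33.655807)·(3.430000 - 1.080000)/(33.655807 - (-18.457088)) = 1.912311; f(z_2) = -8.112596
z_3 = 1.912311 - (-8.112596)·(1.912311 - 3.430000)/(-8.112596 - (33.655807)) = 2.207089; f(z_3) = -2.721460
z_4 = 2.207089 - (-2.721460)·(2.207089 - 1.912311)/(-2.721460 - (-8.112596)) = 2.355894; f(z_4) = 0.427415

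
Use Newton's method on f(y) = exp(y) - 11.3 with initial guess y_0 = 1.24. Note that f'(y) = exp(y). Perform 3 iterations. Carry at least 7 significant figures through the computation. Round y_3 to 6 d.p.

2.502902

Newton update: y ← y − f(y)/f'(y).
y_0 = 1.240000: f = -7.844387, f' = 3.455613 → y_1 = 1.240000 - (-7.844387)/(3.455613) = 3.510042
y_1 = 3.510042: f = 22.149661, f' = 33.449661 → y_2 = 3.510042 - (22.149661)/(33.449661) = 2.847863
y_2 = 2.847863: f = 5.950872, f' = 17.250872 → y_3 = 2.847863 - (5.950872)/(17.250872) = 2.502902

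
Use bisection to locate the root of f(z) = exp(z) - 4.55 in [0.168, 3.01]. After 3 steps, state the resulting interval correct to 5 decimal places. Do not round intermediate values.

f(0.168000) = -3.367063, f(3.010000) = 15.737400 (opposite signs)
step 1: m = 1.589000, f(m) = 0.348848 > 0 → root in [0.168000, 1.589000]
step 2: m = 0.878500, f(m) = -2.142714 < 0 → root in [0.878500, 1.589000]
step 3: m = 1.233750, f(m) = -1.115917 < 0 → root in [1.233750, 1.589000]

[1.23375, 1.58900]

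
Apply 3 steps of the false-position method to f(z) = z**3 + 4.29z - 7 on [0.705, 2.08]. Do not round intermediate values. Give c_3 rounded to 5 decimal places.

1.19791

f(0.705000) = -3.625147, f(2.080000) = 10.922112
step 1: c = 1.047647, f(c) = -1.355733 < 0 → new bracket [1.047647, 2.080000]
step 2: c = 1.161641, f(c) = -0.449033 < 0 → new bracket [1.161641, 2.080000]
step 3: c = 1.197906, f(c) = -0.142017 < 0 → new bracket [1.197906, 2.080000]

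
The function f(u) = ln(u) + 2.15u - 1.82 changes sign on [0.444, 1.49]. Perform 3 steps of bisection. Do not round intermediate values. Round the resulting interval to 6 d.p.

f(0.444000) = -1.677331, f(1.490000) = 1.782276 (opposite signs)
step 1: m = 0.967000, f(m) = 0.225493 > 0 → root in [0.444000, 0.967000]
step 2: m = 0.705500, f(m) = -0.652024 < 0 → root in [0.705500, 0.967000]
step 3: m = 0.836250, f(m) = -0.200890 < 0 → root in [0.836250, 0.967000]

[0.836250, 0.967000]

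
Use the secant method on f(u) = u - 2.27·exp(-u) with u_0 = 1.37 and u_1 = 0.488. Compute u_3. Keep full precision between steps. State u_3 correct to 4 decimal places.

f(u_0) = 0.793177, f(u_1) = -0.905446
u_2 = 0.488000 - (-0.905446)·(0.488000 - 1.370000)/(-0.905446 - (0.793177)) = 0.958147; f(u_2) = 0.087369
u_3 = 0.958147 - (0.087369)·(0.958147 - 0.488000)/(0.087369 - (-0.905446)) = 0.916774; f(u_3) = 0.009213

0.9168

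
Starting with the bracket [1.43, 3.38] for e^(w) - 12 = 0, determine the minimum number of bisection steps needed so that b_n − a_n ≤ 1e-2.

Initial width b − a = 3.38 − 1.43 = 1.950000.
After n steps the width is (b−a)/2^n; need (b−a)/2^n ≤ 1e-2.
So n ≥ log₂(1.950000/1e-2) = log₂(195.0000) ≈ 7.6073.
Hence n = 8.

8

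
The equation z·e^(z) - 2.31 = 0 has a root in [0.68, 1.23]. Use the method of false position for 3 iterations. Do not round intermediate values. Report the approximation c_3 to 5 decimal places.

0.91777

f(0.680000) = -0.967763, f(1.230000) = 1.898112
step 1: c = 0.865727, f(c) = -0.252399 < 0 → new bracket [0.865727, 1.230000]
step 2: c = 0.908480, f(c) = -0.056469 < 0 → new bracket [0.908480, 1.230000]
step 3: c = 0.917769, f(c) = -0.012182 < 0 → new bracket [0.917769, 1.230000]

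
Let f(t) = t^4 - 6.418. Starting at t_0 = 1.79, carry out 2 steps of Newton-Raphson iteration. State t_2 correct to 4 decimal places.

1.5925

f'(t) = 4t^3
t_0 = 1.790000: f = 3.848257, f' = 22.941356 → t_1 = 1.790000 - (3.848257)/(22.941356) = 1.622257
t_1 = 1.622257: f = 0.507935, f' = 17.077284 → t_2 = 1.622257 - (0.507935)/(17.077284) = 1.592513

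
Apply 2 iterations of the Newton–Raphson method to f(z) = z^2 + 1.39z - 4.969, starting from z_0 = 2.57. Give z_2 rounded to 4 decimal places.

1.6435

Newton update: z ← z − f(z)/f'(z).
f'(z) = 2z + 1.39
z_0 = 2.570000: f = 5.208200, f' = 6.530000 → z_1 = 2.570000 - (5.208200)/(6.530000) = 1.772420
z_1 = 1.772420: f = 0.636134, f' = 4.934839 → z_2 = 1.772420 - (0.636134)/(4.934839) = 1.643513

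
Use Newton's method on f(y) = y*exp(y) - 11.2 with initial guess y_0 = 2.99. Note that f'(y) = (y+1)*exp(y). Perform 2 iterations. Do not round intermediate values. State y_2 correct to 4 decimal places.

y_0 = 2.990000: f = 48.258191, f' = 79.343873 → y_1 = 2.990000 - (48.258191)/(79.343873) = 2.381784
y_1 = 2.381784: f = 14.580907, f' = 36.605106 → y_2 = 2.381784 - (14.580907)/(36.605106) = 1.983454

1.9835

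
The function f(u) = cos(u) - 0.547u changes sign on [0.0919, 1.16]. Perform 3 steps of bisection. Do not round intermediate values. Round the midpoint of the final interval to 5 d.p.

f(0.091900) = 0.945511, f(1.160000) = -0.235180 (opposite signs)
step 1: m = 0.625950, f(m) = 0.468012 > 0 → root in [0.625950, 1.160000]
step 2: m = 0.892975, f(m) = 0.138640 > 0 → root in [0.892975, 1.160000]
step 3: m = 1.026487, f(m) = -0.043662 < 0 → root in [0.892975, 1.026487]
Midpoint of [0.892975, 1.026487] = 0.959731

0.95973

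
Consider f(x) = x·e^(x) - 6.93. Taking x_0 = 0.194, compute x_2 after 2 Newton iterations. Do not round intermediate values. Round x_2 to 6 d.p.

Newton update: x ← x − f(x)/f'(x).
f'(x) = (x + 1)·e^(x)
x_0 = 0.194000: f = -6.694465, f' = 1.449631 → x_1 = 0.194000 - (-6.694465)/(1.449631) = 4.812048
x_1 = 4.812048: f = 584.871182, f' = 714.784408 → x_2 = 4.812048 - (584.871182)/(714.784408) = 3.993800

3.993800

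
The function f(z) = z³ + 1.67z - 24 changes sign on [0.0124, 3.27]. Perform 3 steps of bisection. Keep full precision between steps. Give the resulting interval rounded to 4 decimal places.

[2.4556, 2.8628]

f(0.012400) = -23.979290, f(3.270000) = 16.426683 (opposite signs)
step 1: m = 1.641200, f(m) = -16.838562 < 0 → root in [1.641200, 3.270000]
step 2: m = 2.455600, f(m) = -5.091950 < 0 → root in [2.455600, 3.270000]
step 3: m = 2.862800, f(m) = 4.243308 > 0 → root in [2.455600, 2.862800]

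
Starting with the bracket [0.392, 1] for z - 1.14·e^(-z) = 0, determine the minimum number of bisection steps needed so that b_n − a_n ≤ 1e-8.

Initial width b − a = 1 − 0.392 = 0.608000.
After n steps the width is (b−a)/2^n; need (b−a)/2^n ≤ 1e-8.
So n ≥ log₂(0.608000/1e-8) = log₂(60800000.0000) ≈ 25.8576.
Hence n = 26.

26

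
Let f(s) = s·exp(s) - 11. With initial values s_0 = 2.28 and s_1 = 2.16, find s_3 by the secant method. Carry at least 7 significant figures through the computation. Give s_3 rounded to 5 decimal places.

1.82642

f(s_0) = 11.290831, f(s_1) = 7.729657
s_2 = 2.160000 - (7.729657)·(2.160000 - 2.280000)/(7.729657 - (11.290831)) = 1.899536; f(s_2) = 1.694199
s_3 = 1.899536 - (1.694199)·(1.899536 - 2.160000)/(1.694199 - (7.729657)) = 1.826421; f(s_3) = 0.345031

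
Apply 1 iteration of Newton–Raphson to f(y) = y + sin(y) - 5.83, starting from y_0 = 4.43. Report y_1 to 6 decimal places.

7.702191

f'(y) = 1 + cos(y)
y_0 = 4.430000: f = -2.360392, f' = 0.721349 → y_1 = 4.430000 - (-2.360392)/(0.721349) = 7.702191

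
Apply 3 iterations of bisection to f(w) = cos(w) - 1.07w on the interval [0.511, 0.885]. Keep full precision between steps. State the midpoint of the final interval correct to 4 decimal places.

f(0.511000) = 0.325486, f(0.885000) = -0.313660 (opposite signs)
step 1: m = 0.698000, f(m) = 0.019269 > 0 → root in [0.698000, 0.885000]
step 2: m = 0.791500, f(m) = -0.144126 < 0 → root in [0.698000, 0.791500]
step 3: m = 0.744750, f(m) = -0.061625 < 0 → root in [0.698000, 0.744750]
Midpoint of [0.698000, 0.744750] = 0.721375

0.7214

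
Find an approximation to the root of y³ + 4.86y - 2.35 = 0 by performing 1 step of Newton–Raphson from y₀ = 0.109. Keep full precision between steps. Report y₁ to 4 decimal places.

0.4805

f'(y) = 3y² + 4.86
y_0 = 0.109000: f = -1.818965, f' = 4.895643 → y_1 = 0.109000 - (-1.818965)/(4.895643) = 0.480548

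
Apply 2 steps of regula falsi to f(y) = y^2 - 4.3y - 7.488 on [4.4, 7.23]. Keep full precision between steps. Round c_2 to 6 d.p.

5.578206

f(4.400000) = -7.048000, f(7.230000) = 13.695900
step 1: c = 5.361528, f(c) = -1.796588 < 0 → new bracket [5.361528, 7.230000]
step 2: c = 5.578206, f(c) = -0.357907 < 0 → new bracket [5.578206, 7.230000]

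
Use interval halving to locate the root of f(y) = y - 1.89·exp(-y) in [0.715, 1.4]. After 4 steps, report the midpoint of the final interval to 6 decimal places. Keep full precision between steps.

0.822031

f(0.715000) = -0.209573, f(1.400000) = 0.933932 (opposite signs)
step 1: m = 1.057500, f(m) = 0.401059 > 0 → root in [0.715000, 1.057500]
step 2: m = 0.886250, f(m) = 0.107195 > 0 → root in [0.715000, 0.886250]
step 3: m = 0.800625, f(m) = -0.048076 < 0 → root in [0.800625, 0.886250]
step 4: m = 0.843437, f(m) = 0.030305 > 0 → root in [0.800625, 0.843437]
Midpoint of [0.800625, 0.843437] = 0.822031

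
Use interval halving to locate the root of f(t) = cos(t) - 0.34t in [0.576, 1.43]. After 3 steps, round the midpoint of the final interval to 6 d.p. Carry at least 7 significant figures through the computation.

1.163125

f(0.576000) = 0.642808, f(1.430000) = -0.345868 (opposite signs)
step 1: m = 1.003000, f(m) = 0.196755 > 0 → root in [1.003000, 1.430000]
step 2: m = 1.216500, f(m) = -0.066680 < 0 → root in [1.003000, 1.216500]
step 3: m = 1.109750, f(m) = 0.067570 > 0 → root in [1.109750, 1.216500]
Midpoint of [1.109750, 1.216500] = 1.163125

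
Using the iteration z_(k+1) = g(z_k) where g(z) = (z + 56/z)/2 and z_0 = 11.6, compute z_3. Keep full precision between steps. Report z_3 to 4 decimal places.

z_1 = g(11.600000) = 8.213793
z_2 = g(8.213793) = 7.515797
z_3 = g(7.515797) = 7.483385

7.4834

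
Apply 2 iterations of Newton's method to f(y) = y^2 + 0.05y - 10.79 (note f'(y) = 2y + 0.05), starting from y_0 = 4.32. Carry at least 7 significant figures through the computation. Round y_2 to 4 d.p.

3.2624

y_0 = 4.320000: f = 8.088400, f' = 8.690000 → y_1 = 4.320000 - (8.088400)/(8.690000) = 3.389229
y_1 = 3.389229: f = 0.866335, f' = 6.828458 → y_2 = 3.389229 - (0.866335)/(6.828458) = 3.262358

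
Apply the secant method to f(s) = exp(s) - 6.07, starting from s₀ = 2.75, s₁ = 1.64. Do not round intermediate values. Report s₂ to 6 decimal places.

f(s_0) = 9.572632, f(s_1) = -0.914830
s_2 = 1.640000 - (-0.914830)·(1.640000 - 2.750000)/(-0.914830 - (9.572632)) = 1.736826; f(s_2) = -0.390710

1.736826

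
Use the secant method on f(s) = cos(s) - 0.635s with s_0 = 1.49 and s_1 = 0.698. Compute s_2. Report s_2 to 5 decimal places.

0.91320

Secant update: s_(k+1) = s_k − f(s_k)·(s_k − s_(k-1))/(f(s_k) − f(s_(k-1))).
f(s_0) = -0.865442, f(s_1) = 0.322899
s_2 = 0.698000 - (0.322899)·(0.698000 - 1.490000)/(0.322899 - (-0.865442)) = 0.913204; f(s_2) = 0.031328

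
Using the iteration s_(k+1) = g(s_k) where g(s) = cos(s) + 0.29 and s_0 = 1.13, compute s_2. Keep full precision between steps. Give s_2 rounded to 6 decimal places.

1.044004

s_1 = g(1.130000) = 0.716660
s_2 = g(0.716660) = 1.044004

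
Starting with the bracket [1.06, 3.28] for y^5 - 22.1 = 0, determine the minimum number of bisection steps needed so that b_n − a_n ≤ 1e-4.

Initial width b − a = 3.28 − 1.06 = 2.220000.
After n steps the width is (b−a)/2^n; need (b−a)/2^n ≤ 1e-4.
So n ≥ log₂(2.220000/1e-4) = log₂(22200.0000) ≈ 14.4383.
Hence n = 15.

15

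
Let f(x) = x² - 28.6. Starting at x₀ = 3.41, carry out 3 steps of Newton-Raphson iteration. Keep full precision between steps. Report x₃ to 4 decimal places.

f'(x) = 2x
x_0 = 3.410000: f = -16.971900, f' = 6.820000 → x_1 = 3.410000 - (-16.971900)/(6.820000) = 5.898548
x_1 = 5.898548: f = 6.192873, f' = 11.797097 → x_2 = 5.898548 - (6.192873)/(11.797097) = 5.373599
x_2 = 5.373599: f = 0.275571, f' = 10.747199 → x_3 = 5.373599 - (0.275571)/(10.747199) = 5.347958

5.3480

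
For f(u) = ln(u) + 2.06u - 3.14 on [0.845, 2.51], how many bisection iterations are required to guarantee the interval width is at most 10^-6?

Initial width b − a = 2.51 − 0.845 = 1.665000.
After n steps the width is (b−a)/2^n; need (b−a)/2^n ≤ 10^-6.
So n ≥ log₂(1.665000/10^-6) = log₂(1665000.0000) ≈ 20.6671.
Hence n = 21.

21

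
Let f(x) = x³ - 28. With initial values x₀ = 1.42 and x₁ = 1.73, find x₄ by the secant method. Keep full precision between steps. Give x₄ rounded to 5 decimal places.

2.75177

f(x_0) = -25.136712, f(x_1) = -22.822283
x_2 = 1.730000 - (-22.822283)·(1.730000 - 1.420000)/(-22.822283 - (-25.136712)) = 4.786870; f(x_2) = 81.686909
x_3 = 4.786870 - (81.686909)·(4.786870 - 1.730000)/(81.686909 - (-22.822283)) = 2.397546; f(x_3) = -14.218353
x_4 = 2.397546 - (-14.218353)·(2.397546 - 4.786870)/(-14.218353 - (81.686909)) = 2.751774; f(x_4) = -7.162861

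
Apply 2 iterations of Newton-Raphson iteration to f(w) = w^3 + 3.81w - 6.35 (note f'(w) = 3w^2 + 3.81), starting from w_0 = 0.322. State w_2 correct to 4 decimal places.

w_0 = 0.322000: f = -5.089794, f' = 4.121052 → w_1 = 0.322000 - (-5.089794)/(4.121052) = 1.557071
w_1 = 1.557071: f = 3.357518, f' = 11.083415 → w_2 = 1.557071 - (3.357518)/(11.083415) = 1.254140

1.2541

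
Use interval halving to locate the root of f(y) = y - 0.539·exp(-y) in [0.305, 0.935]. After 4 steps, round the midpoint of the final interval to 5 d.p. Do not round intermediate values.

f(0.305000) = -0.092309, f(0.935000) = 0.723396 (opposite signs)
step 1: m = 0.620000, f(m) = 0.330048 > 0 → root in [0.305000, 0.620000]
step 2: m = 0.462500, f(m) = 0.123088 > 0 → root in [0.305000, 0.462500]
step 3: m = 0.383750, f(m) = 0.016528 > 0 → root in [0.305000, 0.383750]
step 4: m = 0.344375, f(m) = -0.037594 < 0 → root in [0.344375, 0.383750]
Midpoint of [0.344375, 0.383750] = 0.364063

0.36406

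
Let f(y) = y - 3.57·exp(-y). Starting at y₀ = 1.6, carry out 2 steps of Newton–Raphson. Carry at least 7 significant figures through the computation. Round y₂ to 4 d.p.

1.1401

f'(y) = 1 + 3.57·exp(-y)
y_0 = 1.600000: f = 0.879229, f' = 1.720771 → y_1 = 1.600000 - (0.879229)/(1.720771) = 1.089049
y_1 = 1.089049: f = -0.112386, f' = 2.201435 → y_2 = 1.089049 - (-0.112386)/(2.201435) = 1.140100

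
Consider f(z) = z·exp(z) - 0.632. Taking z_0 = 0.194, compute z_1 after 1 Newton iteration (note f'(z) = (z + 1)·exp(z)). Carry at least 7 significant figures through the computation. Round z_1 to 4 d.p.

0.4675

z_0 = 0.194000: f = -0.396465, f' = 1.449631 → z_1 = 0.194000 - (-0.396465)/(1.449631) = 0.467494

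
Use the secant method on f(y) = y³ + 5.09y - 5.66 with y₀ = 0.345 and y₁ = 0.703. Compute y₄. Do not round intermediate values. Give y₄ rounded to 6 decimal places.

0.945700

f(y_0) = -3.862886, f(y_1) = -1.734301
y_2 = 0.703000 - (-1.734301)·(0.703000 - 0.345000)/(-1.734301 - (-3.862886)) = 0.994687; f(y_2) = 0.387099
y_3 = 0.994687 - (0.387099)·(0.994687 - 0.703000)/(0.387099 - (-1.734301)) = 0.941462; f(y_3) = -0.033496
y_4 = 0.941462 - (-0.033496)·(0.941462 - 0.994687)/(-0.033496 - (0.387099)) = 0.945700; f(y_4) = -0.000598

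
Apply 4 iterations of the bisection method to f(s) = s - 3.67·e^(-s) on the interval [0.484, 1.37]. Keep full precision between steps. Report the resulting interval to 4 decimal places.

f(0.484000) = -1.777869, f(1.370000) = 0.437427 (opposite signs)
step 1: m = 0.927000, f(m) = -0.525363 < 0 → root in [0.927000, 1.370000]
step 2: m = 1.148500, f(m) = -0.015301 < 0 → root in [1.148500, 1.370000]
step 3: m = 1.259250, f(m) = 0.217459 > 0 → root in [1.148500, 1.259250]
step 4: m = 1.203875, f(m) = 0.102767 > 0 → root in [1.148500, 1.203875]

[1.1485, 1.2039]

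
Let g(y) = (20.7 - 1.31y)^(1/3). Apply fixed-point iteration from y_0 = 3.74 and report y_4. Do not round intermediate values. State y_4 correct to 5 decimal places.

y_1 = g(3.740000) = 2.509330
y_2 = g(2.509330) = 2.591926
y_3 = g(2.591926) = 2.586547
y_4 = g(2.586547) = 2.586898

2.58690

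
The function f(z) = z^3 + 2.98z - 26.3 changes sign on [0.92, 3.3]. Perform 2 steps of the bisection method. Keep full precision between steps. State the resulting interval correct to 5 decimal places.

[2.11000, 2.70500]

f(0.920000) = -22.779712, f(3.300000) = 19.471000 (opposite signs)
step 1: m = 2.110000, f(m) = -10.618269 < 0 → root in [2.110000, 3.300000]
step 2: m = 2.705000, f(m) = 1.553453 > 0 → root in [2.110000, 2.705000]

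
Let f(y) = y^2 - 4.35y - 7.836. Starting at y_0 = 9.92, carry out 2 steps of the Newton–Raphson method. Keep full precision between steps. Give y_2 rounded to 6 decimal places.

5.858393

Newton update: y ← y − f(y)/f'(y).
f'(y) = 2y - 4.35
y_0 = 9.920000: f = 47.418400, f' = 15.490000 → y_1 = 9.920000 - (47.418400)/(15.490000) = 6.858773
y_1 = 6.858773: f = 9.371108, f' = 9.367547 → y_2 = 6.858773 - (9.371108)/(9.367547) = 5.858393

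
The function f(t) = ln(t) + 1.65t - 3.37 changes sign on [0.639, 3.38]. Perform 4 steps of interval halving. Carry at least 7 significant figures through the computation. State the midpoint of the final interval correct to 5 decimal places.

f(0.639000) = -2.763501, f(3.380000) = 3.424876 (opposite signs)
step 1: m = 2.009500, f(m) = 0.643561 > 0 → root in [0.639000, 2.009500]
step 2: m = 1.324250, f(m) = -0.904141 < 0 → root in [1.324250, 2.009500]
step 3: m = 1.666875, f(m) = -0.108706 < 0 → root in [1.666875, 2.009500]
step 4: m = 1.838188, f(m) = 0.271789 > 0 → root in [1.666875, 1.838188]
Midpoint of [1.666875, 1.838188] = 1.752531

1.75253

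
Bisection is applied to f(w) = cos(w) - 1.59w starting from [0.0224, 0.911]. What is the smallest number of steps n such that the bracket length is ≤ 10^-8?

Initial width b − a = 0.911 − 0.0224 = 0.888600.
After n steps the width is (b−a)/2^n; need (b−a)/2^n ≤ 10^-8.
So n ≥ log₂(0.888600/10^-8) = log₂(88860000.0000) ≈ 26.4050.
Hence n = 27.

27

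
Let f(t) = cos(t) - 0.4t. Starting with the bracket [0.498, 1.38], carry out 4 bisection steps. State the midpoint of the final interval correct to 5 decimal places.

f(0.498000) = 0.679340, f(1.380000) = -0.362359 (opposite signs)
step 1: m = 0.939000, f(m) = 0.214995 > 0 → root in [0.939000, 1.380000]
step 2: m = 1.159500, f(m) = -0.064002 < 0 → root in [0.939000, 1.159500]
step 3: m = 1.049250, f(m) = 0.078521 > 0 → root in [1.049250, 1.159500]
step 4: m = 1.104375, f(m) = 0.007943 > 0 → root in [1.104375, 1.159500]
Midpoint of [1.104375, 1.159500] = 1.131938

1.13194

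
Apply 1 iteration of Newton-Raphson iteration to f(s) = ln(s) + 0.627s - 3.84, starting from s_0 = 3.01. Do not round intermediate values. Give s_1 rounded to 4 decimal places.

3.8970

f'(s) = 1/s + 0.627
s_0 = 3.010000: f = -0.850790, f' = 0.959226 → s_1 = 3.010000 - (-0.850790)/(0.959226) = 3.896955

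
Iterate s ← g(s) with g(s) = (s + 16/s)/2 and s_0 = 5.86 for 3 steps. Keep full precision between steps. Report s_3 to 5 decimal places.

4.00001

s_1 = g(5.860000) = 4.295188
s_2 = g(4.295188) = 4.010143
s_3 = g(4.010143) = 4.000013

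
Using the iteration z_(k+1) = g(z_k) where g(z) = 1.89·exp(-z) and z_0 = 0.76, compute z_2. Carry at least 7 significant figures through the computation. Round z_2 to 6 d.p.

z_1 = g(0.760000) = 0.883890
z_2 = g(0.883890) = 0.780896

0.780896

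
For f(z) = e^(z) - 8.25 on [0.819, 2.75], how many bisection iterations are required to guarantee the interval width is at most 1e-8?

28

Initial width b − a = 2.75 − 0.819 = 1.931000.
After n steps the width is (b−a)/2^n; need (b−a)/2^n ≤ 1e-8.
So n ≥ log₂(1.931000/1e-8) = log₂(193100000.0000) ≈ 27.5248.
Hence n = 28.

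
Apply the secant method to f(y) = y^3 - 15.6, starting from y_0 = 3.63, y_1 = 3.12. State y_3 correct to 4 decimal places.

f(y_0) = 32.232147, f(y_1) = 14.771328
y_2 = 3.120000 - (14.771328)·(3.120000 - 3.630000)/(14.771328 - (32.232147)) = 2.688555; f(y_2) = 3.833765
y_3 = 2.688555 - (3.833765)·(2.688555 - 3.120000)/(3.833765 - (14.771328)) = 2.537328; f(y_3) = 0.735405

2.5373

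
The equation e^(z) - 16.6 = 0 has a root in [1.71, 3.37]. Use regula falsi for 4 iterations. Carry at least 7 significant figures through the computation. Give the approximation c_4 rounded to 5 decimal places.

False-position update: c = (a·f(b) − b·f(a))/(f(b) − f(a)); replace the endpoint whose sign matches f(c).
f(1.710000) = -11.071039, f(3.370000) = 12.478527
step 1: c = 2.490393, f(c) = -4.533979 < 0 → new bracket [2.490393, 3.370000]
step 2: c = 2.724816, f(c) = -1.346392 < 0 → new bracket [2.724816, 3.370000]
step 3: c = 2.787650, f(c) = -0.357200 < 0 → new bracket [2.787650, 3.370000]
step 4: c = 2.803856, f(c) = -0.091825 < 0 → new bracket [2.803856, 3.370000]

2.80386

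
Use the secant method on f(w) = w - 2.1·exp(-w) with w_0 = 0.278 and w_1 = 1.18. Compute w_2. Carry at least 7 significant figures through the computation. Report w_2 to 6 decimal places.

0.918872

f(w_0) = -1.312323, f(w_1) = 0.534715
w_2 = 1.180000 - (0.534715)·(1.180000 - 0.278000)/(0.534715 - (-1.312323)) = 0.918872; f(w_2) = 0.081038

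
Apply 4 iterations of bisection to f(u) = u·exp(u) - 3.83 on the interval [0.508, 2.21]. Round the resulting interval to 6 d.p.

f(0.508000) = -2.985722, f(2.210000) = 16.315733 (opposite signs)
step 1: m = 1.359000, f(m) = 1.459634 > 0 → root in [0.508000, 1.359000]
step 2: m = 0.933500, f(m) = -1.455740 < 0 → root in [0.933500, 1.359000]
step 3: m = 1.146250, f(m) = -0.223471 < 0 → root in [1.146250, 1.359000]
step 4: m = 1.252625, f(m) = 0.553583 > 0 → root in [1.146250, 1.252625]

[1.146250, 1.252625]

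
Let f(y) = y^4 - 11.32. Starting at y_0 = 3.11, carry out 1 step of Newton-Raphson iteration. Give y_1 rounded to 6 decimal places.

2.426582

Newton update: y ← y − f(y)/f'(y).
f'(y) = 4y^3
y_0 = 3.110000: f = 82.229518, f' = 120.320924 → y_1 = 3.110000 - (82.229518)/(120.320924) = 2.426582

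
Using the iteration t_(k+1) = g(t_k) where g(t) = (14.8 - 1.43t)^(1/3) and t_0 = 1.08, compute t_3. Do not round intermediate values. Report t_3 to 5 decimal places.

t_1 = g(1.080000) = 2.366645
t_2 = g(2.366645) = 2.251650
t_3 = g(2.251650) = 2.262410

2.26241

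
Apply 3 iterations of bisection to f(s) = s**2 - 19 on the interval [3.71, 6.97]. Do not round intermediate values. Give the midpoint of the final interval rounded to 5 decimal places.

4.32125

f(3.710000) = -5.235900, f(6.970000) = 29.580900 (opposite signs)
step 1: m = 5.340000, f(m) = 9.515600 > 0 → root in [3.710000, 5.340000]
step 2: m = 4.525000, f(m) = 1.475625 > 0 → root in [3.710000, 4.525000]
step 3: m = 4.117500, f(m) = -2.046194 < 0 → root in [4.117500, 4.525000]
Midpoint of [4.117500, 4.525000] = 4.321250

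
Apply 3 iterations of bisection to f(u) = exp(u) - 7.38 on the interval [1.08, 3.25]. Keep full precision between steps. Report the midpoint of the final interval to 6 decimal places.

f(1.080000) = -4.435320, f(3.250000) = 18.410340 (opposite signs)
step 1: m = 2.165000, f(m) = 1.334602 > 0 → root in [1.080000, 2.165000]
step 2: m = 1.622500, f(m) = -2.314261 < 0 → root in [1.622500, 2.165000]
step 3: m = 1.893750, f(m) = -0.735762 < 0 → root in [1.893750, 2.165000]
Midpoint of [1.893750, 2.165000] = 2.029375

2.029375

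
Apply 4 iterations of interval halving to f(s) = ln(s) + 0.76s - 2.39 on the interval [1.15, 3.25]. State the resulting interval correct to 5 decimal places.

f(1.150000) = -1.376238, f(3.250000) = 1.258655 (opposite signs)
step 1: m = 2.200000, f(m) = 0.070457 > 0 → root in [1.150000, 2.200000]
step 2: m = 1.675000, f(m) = -0.601187 < 0 → root in [1.675000, 2.200000]
step 3: m = 1.937500, f(m) = -0.256102 < 0 → root in [1.937500, 2.200000]
step 4: m = 2.068750, f(m) = -0.090805 < 0 → root in [2.068750, 2.200000]

[2.06875, 2.20000]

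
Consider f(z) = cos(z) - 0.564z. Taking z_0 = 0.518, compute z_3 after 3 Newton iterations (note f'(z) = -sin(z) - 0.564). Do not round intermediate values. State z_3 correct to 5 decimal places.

0.98308

Newton update: z ← z − f(z)/f'(z).
z_0 = 0.518000: f = 0.576659, f' = -1.059144 → z_1 = 0.518000 - (0.576659)/(-1.059144) = 1.062458
z_1 = 1.062458: f = -0.112500, f' = -1.437555 → z_2 = 1.062458 - (-0.112500)/(-1.437555) = 0.984200
z_2 = 0.984200: f = -0.001559, f' = -1.396830 → z_3 = 0.984200 - (-0.001559)/(-1.396830) = 0.983084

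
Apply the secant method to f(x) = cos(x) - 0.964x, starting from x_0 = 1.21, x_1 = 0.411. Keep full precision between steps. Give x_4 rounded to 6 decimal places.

0.755252

f(x_0) = -0.813421, f(x_1) = 0.520518
x_2 = 0.411000 - (0.520518)·(0.411000 - 1.210000)/(0.520518 - (-0.813421)) = 0.722779; f(x_2) = 0.053212
x_3 = 0.722779 - (0.053212)·(0.722779 - 0.411000)/(0.053212 - (0.520518)) = 0.758281; f(x_3) = -0.004963
x_4 = 0.758281 - (-0.004963)·(0.758281 - 0.722779)/(-0.004963 - (0.053212)) = 0.755252; f(x_4) = 0.000036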